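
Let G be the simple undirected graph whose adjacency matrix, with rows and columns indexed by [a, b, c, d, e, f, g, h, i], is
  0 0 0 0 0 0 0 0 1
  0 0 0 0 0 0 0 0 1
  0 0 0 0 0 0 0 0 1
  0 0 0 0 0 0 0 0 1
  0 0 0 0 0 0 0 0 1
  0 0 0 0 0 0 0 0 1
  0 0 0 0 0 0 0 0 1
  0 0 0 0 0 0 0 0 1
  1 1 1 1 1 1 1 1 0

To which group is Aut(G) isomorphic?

Vertex i has degree 8 and every other vertex has degree 1, so G is the star K_{1,8} with centre i. Any automorphism fixes the centre and permutes the 8 leaves freely, so Aut(G) ≅ S_8 of order 8! = 40320.

the symmetric group on 8 letters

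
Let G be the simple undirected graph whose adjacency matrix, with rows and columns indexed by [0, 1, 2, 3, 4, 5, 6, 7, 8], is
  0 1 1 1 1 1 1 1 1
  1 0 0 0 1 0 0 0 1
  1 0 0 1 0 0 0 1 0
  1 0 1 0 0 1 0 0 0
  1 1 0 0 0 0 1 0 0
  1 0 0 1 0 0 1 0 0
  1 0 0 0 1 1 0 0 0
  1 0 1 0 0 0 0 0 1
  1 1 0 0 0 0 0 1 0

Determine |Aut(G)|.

Vertex 0 is the unique vertex of degree 8; the remaining 8 vertices each have degree 3 and induce a cycle, so G is the wheel on 9 vertices with hub 0. Every automorphism fixes the hub and acts on the rim 8-cycle, so Aut(G) ≅ Aut(C_8) = D_8 of order 16.

16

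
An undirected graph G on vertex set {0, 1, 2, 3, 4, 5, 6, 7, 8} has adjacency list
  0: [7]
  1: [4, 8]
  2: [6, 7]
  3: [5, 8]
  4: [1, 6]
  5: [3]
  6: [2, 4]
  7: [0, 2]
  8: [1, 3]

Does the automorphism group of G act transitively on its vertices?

No

Automorphisms preserve degree, but G has vertices of degree 1 and vertices of degree 2; no automorphism maps one to the other, so G is not vertex-transitive.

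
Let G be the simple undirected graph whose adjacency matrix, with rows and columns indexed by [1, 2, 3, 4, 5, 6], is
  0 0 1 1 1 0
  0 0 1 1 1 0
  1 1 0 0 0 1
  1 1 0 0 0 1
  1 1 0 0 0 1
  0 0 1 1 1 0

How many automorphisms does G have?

G is 3-regular and bipartite with parts {1, 2, 6} and {3, 4, 5} (each part is independent and every cross-pair is an edge), so G = K_{3,3}. Each part can be permuted independently (S_3 × S_3) and the two equal-size parts can also be swapped, giving (S_3 × S_3) ⋊ Z_2 of order 2·(3!)² = 72.

72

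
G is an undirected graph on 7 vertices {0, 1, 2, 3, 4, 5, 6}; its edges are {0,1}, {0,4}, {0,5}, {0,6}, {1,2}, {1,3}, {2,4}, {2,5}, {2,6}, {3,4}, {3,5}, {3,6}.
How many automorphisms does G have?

144

The vertices split by degree into {0, 2, 3} (degree 4) and {1, 4, 5, 6} (degree 3); every edge runs between the two parts, so G is the complete bipartite graph K_{3,4}. The parts have unequal sizes, so no automorphism swaps them; each part is permuted independently, giving S_4 × S_3 of order 4!·3! = 144.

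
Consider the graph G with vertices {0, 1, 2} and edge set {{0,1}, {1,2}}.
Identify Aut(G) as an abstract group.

the cyclic group of order 2

The degree sequence is [1, 2, 1]; the two degree-1 vertices 0 and 2 are the ends of a path, so G = P_3. A path has exactly one nontrivial symmetry — reversal — giving Aut(G) of order 2.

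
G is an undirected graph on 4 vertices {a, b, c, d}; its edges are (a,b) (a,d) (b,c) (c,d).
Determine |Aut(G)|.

G is 2-regular and bipartite on 2^2 = 4 vertices with girth 4; it is the hypercube graph Q_2. Aut(Q_2) consists of the signed permutations of the 2 coordinate axes: 2! permutations times 2^2 sign flips, so |Aut| = 2^2·2! = 8.

8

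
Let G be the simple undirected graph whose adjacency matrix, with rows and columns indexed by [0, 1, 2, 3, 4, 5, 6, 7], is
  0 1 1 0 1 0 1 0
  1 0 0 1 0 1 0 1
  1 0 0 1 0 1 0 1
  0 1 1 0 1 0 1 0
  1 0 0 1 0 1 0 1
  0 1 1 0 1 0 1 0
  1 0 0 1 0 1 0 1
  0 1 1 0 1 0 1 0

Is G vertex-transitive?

Yes

G is 4-regular and bipartite with parts {0, 3, 5, 7} and {1, 2, 4, 6} (each part is independent and every cross-pair is an edge), so G = K_{4,4}. Each part can be permuted independently (S_4 × S_4) and the two equal-size parts can also be swapped, giving (S_4 × S_4) ⋊ Z_2 of order 2·(4!)² = 1152. This group acts transitively on the 8 vertices.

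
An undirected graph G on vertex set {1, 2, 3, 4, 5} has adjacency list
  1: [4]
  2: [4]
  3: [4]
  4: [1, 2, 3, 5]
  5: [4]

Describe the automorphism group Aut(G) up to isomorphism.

the symmetric group on 4 letters

Vertex 4 has degree 4 and every other vertex has degree 1, so G is the star K_{1,4} with centre 4. Any automorphism fixes the centre and permutes the 4 leaves freely, so Aut(G) ≅ S_4 of order 4! = 24.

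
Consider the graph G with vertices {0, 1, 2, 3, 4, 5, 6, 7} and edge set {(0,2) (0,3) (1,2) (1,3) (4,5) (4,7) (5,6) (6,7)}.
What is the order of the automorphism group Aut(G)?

G has two connected components, {4, 5, 6, 7} and {0, 1, 2, 3}; each is 2-regular, so G = C_4 ⊔ C_4. Aut of a disjoint union of two copies of C_4 is the wreath product D_4 ≀ Z_2, of order 2·8² = 128.

128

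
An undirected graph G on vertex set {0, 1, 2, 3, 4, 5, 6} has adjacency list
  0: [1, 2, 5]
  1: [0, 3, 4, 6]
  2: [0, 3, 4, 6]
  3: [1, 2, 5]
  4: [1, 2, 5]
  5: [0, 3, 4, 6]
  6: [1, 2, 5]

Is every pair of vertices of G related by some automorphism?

Automorphisms preserve degree, but G has vertices of degree 3 and vertices of degree 4; no automorphism maps one to the other, so G is not vertex-transitive.

No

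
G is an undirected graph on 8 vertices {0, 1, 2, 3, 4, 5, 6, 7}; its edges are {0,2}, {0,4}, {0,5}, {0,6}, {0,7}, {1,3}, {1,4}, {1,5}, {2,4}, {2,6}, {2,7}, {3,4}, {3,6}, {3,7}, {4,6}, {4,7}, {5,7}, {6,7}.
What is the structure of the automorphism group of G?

The degree sequence is [5, 3, 4, 4, 6, 3, 5, 6]. Checking the degree-preserving permutations of the vertex set shows that none except the identity preserves every edge, so Aut(G) is trivial.

1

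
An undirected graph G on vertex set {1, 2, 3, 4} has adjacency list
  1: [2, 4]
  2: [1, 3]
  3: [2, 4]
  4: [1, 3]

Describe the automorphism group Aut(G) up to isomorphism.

the dihedral group of order 8

G is 2-regular and bipartite on 2^2 = 4 vertices with girth 4; it is the hypercube graph Q_2. Aut(Q_2) consists of the signed permutations of the 2 coordinate axes: 2! permutations times 2^2 sign flips, so |Aut| = 2^2·2! = 8.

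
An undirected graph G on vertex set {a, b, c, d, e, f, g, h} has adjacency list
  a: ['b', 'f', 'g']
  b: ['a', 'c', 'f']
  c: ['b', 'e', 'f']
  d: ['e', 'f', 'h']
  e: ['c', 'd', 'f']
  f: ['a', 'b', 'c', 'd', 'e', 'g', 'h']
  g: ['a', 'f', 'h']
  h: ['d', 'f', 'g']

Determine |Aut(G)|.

14

Vertex f is the unique vertex of degree 7; the remaining 7 vertices each have degree 3 and induce a cycle, so G is the wheel on 8 vertices with hub f. With the hub fixed, the remaining symmetry is that of the rim cycle C_7, giving the dihedral group D_7.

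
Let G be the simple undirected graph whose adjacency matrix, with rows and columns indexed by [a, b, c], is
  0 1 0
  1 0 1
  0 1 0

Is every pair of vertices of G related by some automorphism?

Vertex b is the only vertex of degree 2, so every automorphism fixes it; G is not vertex-transitive.

No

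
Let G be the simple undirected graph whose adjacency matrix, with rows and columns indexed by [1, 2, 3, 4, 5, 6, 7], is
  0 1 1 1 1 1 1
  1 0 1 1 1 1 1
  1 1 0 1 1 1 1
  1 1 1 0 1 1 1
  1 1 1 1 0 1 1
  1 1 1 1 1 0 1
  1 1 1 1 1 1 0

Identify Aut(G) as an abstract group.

All 7 vertices are pairwise adjacent: G = K_7. Any permutation of the 7 vertices preserves K_7, so Aut(K_7) = S_7 of order 7! = 5040.

S_7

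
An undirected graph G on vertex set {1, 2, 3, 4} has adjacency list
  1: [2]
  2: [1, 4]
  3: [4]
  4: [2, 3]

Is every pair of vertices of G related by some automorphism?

Automorphisms preserve degree, but G has vertices of degree 1 and vertices of degree 2; no automorphism maps one to the other, so G is not vertex-transitive.

No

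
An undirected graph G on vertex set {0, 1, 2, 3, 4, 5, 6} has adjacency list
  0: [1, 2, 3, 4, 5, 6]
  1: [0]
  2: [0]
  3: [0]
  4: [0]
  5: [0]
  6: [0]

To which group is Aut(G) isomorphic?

S_6

Vertex 0 has degree 6 and every other vertex has degree 1, so G is the star K_{1,6} with centre 0. The 6 leaves are pairwise interchangeable while the centre is fixed, giving Aut(G) = S_6.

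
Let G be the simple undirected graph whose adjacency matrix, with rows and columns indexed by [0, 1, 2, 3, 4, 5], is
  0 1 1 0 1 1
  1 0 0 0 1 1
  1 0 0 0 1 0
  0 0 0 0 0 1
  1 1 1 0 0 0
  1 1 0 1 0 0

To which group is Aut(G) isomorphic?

Degrees alone do not determine every vertex (e.g. 1 and 4 both have degree 3), but their neighbour-degree multisets differ: N(1) has degrees [3, 3, 4] while N(4) has degrees [2, 3, 4]. Repeating this refinement separates all vertices, so the only automorphism is the identity.

the trivial group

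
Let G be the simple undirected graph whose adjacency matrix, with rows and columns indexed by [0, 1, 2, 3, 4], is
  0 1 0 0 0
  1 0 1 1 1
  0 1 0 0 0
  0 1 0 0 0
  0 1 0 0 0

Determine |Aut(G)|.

Vertex 1 has degree 4 and every other vertex has degree 1, so G is the star K_{1,4} with centre 1. The 4 leaves are pairwise interchangeable while the centre is fixed, giving Aut(G) = S_4.

24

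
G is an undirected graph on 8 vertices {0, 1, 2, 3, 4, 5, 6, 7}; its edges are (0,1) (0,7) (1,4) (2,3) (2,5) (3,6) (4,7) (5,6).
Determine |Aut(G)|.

G has two connected components, {0, 1, 4, 7} and {2, 3, 5, 6}; each is 2-regular, so G = C_4 ⊔ C_4. Aut of a disjoint union of two copies of C_4 is the wreath product D_4 ≀ Z_2, of order 2·8² = 128.

128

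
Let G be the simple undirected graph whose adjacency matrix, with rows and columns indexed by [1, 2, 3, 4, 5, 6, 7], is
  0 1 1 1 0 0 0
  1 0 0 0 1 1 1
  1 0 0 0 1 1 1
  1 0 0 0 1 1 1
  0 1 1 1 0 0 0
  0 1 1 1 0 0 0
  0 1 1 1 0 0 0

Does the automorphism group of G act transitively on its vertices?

Automorphisms preserve degree, but G has vertices of degree 3 and vertices of degree 4; no automorphism maps one to the other, so G is not vertex-transitive.

No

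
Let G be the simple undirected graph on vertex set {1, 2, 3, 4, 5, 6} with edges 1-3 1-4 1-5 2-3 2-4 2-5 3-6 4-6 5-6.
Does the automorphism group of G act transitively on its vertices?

G is 3-regular and bipartite with parts {3, 4, 5} and {1, 2, 6} (each part is independent and every cross-pair is an edge), so G = K_{3,3}. Each part can be permuted independently (S_3 × S_3) and the two equal-size parts can also be swapped, giving (S_3 × S_3) ⋊ Z_2 of order 2·(3!)² = 72. Under this action every vertex can be carried to every other, so G is vertex-transitive.

Yes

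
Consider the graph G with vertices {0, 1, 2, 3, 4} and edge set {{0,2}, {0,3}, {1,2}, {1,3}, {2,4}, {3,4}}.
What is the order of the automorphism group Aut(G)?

12

The vertices split by degree into {2, 3} (degree 3) and {0, 1, 4} (degree 2); every edge runs between the two parts, so G is the complete bipartite graph K_{2,3}. Automorphisms preserve the bipartition setwise (since the parts differ in size) and act as S_3 × S_2 within it; |Aut| = 12.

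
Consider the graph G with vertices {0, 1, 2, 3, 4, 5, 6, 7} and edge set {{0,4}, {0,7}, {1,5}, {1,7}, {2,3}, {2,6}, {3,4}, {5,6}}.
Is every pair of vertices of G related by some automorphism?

G is 2-regular and connected on 8 vertices, i.e. the cycle C_8. C_8 has 8 rotations and 8 reflections, so Aut(C_8) ≅ D_8 of order 16. Under this action every vertex can be carried to every other, so G is vertex-transitive.

Yes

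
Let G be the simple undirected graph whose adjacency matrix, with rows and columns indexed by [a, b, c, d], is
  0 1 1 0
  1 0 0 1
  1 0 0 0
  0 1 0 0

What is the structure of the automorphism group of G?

The degree sequence is [2, 2, 1, 1]; the two degree-1 vertices c and d are the ends of a path, so G = P_4. The only nontrivial automorphism of a path is the end-to-end reflection, so Aut(G) ≅ Z_2.

C_2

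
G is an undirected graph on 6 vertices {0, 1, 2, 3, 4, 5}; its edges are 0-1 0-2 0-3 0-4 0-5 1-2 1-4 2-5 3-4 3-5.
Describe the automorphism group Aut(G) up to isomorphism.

Vertex 0 is the unique vertex of degree 5; the remaining 5 vertices each have degree 3 and induce a cycle, so G is the wheel on 6 vertices with hub 0. With the hub fixed, the remaining symmetry is that of the rim cycle C_5, giving the dihedral group D_5.

the dihedral group of order 10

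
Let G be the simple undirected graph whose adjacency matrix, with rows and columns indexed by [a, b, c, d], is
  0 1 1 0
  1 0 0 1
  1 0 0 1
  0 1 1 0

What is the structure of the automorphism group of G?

the hyperoctahedral group B_2

G is 2-regular and bipartite on 2^2 = 4 vertices with girth 4; it is the hypercube graph Q_2. The symmetry group of the 2-cube is the hyperoctahedral group B_2 = Z_2 ≀ S_2, of order 2^2·2! = 8.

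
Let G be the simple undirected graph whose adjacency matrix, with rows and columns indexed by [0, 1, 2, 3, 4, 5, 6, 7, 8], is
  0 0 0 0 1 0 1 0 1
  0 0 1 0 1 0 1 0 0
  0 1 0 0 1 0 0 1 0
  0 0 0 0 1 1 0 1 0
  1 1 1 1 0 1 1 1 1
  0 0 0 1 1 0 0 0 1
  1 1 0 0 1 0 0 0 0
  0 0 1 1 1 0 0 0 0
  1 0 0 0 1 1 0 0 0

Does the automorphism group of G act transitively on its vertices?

Vertex 4 is the only vertex of degree 8, so every automorphism fixes it; G is not vertex-transitive.

No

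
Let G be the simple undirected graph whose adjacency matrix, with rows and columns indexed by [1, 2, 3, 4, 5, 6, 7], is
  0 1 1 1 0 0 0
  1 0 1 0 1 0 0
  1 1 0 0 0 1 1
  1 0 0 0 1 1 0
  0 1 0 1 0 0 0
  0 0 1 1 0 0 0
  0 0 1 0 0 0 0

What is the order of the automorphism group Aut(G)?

Degrees alone do not determine every vertex (e.g. 1 and 2 both have degree 3), but their neighbour-degree multisets differ: N(1) has degrees [3, 3, 4] while N(2) has degrees [2, 3, 4]. Repeating this refinement separates all vertices, so the only automorphism is the identity.

1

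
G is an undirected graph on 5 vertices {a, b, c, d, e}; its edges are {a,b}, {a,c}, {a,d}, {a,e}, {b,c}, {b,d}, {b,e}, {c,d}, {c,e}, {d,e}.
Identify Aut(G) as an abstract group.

Every vertex has degree 4, so G is the complete graph K_5. Any permutation of the 5 vertices preserves K_5, so Aut(K_5) = S_5 of order 5! = 120.

the symmetric group on 5 letters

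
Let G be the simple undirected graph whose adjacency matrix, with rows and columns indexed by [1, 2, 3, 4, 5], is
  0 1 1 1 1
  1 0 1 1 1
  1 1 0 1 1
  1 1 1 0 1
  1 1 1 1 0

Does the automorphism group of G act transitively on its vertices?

Yes

Every vertex has degree 4, so G is the complete graph K_5. Any permutation of the 5 vertices preserves K_5, so Aut(K_5) = S_5 of order 5! = 120. Under this action every vertex can be carried to every other, so G is vertex-transitive.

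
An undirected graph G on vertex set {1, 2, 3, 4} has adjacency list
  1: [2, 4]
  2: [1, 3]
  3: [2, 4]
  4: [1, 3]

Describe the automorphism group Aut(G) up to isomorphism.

(S_2 × S_2) ⋊ Z_2

G is 2-regular and bipartite with parts {1, 3} and {2, 4} (each part is independent and every cross-pair is an edge), so G = K_{2,2}. Aut(K_{2,2}) is the wreath product S_2 ≀ Z_2: permute within each part, then optionally swap the parts; |Aut| = 2·(2!)² = 8.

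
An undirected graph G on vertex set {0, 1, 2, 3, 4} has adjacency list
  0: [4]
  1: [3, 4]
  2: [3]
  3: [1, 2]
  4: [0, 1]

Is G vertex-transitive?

Automorphisms preserve degree, but G has vertices of degree 1 and vertices of degree 2; no automorphism maps one to the other, so G is not vertex-transitive.

No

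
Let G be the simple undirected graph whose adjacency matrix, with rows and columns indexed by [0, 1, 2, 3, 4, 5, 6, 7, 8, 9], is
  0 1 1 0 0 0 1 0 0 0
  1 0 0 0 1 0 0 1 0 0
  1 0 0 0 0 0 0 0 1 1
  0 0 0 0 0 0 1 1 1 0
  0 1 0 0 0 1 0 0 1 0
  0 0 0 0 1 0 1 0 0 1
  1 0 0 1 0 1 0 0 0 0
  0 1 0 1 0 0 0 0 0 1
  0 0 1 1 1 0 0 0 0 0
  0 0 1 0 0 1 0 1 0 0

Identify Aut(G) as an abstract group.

G is 3-regular on 10 vertices with no triangles and no 4-cycles (girth 5): this is the Petersen graph. Viewing the Petersen graph as the Kneser graph K(5,2) — vertices are 2-subsets of {1,…,5}, edges join disjoint pairs — its automorphisms are exactly the permutations of the 5-element set, so Aut ≅ S_5 of order 120.

S_5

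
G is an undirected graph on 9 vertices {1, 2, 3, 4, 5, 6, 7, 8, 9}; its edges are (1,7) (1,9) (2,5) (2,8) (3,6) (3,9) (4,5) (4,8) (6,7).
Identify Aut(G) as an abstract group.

D_4 × D_5

G has two connected components, {1, 3, 6, 7, 9} and {2, 4, 5, 8}; each is 2-regular, so G = C_5 ⊔ C_4. No automorphism exchanges components of different sizes, hence Aut(G) is the direct product D_4 × D_5, order 80.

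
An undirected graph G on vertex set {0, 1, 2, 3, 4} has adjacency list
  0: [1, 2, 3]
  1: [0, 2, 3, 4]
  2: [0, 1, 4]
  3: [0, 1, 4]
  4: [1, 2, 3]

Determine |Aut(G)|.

8

Vertex 1 is the unique vertex of degree 4; the remaining 4 vertices each have degree 3 and induce a cycle, so G is the wheel on 5 vertices with hub 1. Every automorphism fixes the hub and acts on the rim 4-cycle, so Aut(G) ≅ Aut(C_4) = D_4 of order 8.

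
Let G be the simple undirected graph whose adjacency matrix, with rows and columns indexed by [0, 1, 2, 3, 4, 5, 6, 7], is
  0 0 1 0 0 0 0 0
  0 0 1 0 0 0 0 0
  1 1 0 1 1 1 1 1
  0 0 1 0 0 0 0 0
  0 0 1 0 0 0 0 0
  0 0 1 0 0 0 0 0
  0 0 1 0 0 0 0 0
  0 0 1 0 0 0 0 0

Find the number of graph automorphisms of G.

Vertex 2 has degree 7 and every other vertex has degree 1, so G is the star K_{1,7} with centre 2. The 7 leaves are pairwise interchangeable while the centre is fixed, giving Aut(G) = S_7.

5040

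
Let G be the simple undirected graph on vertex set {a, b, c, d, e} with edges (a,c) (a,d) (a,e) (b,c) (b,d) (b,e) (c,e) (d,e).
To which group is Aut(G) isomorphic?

Vertex e is the unique vertex of degree 4; the remaining 4 vertices each have degree 3 and induce a cycle, so G is the wheel on 5 vertices with hub e. Every automorphism fixes the hub and acts on the rim 4-cycle, so Aut(G) ≅ Aut(C_4) = D_4 of order 8.

D_4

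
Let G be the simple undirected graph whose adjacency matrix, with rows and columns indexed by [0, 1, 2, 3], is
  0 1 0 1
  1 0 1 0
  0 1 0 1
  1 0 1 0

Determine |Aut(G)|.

G is 2-regular and bipartite on 2^2 = 4 vertices with girth 4; it is the hypercube graph Q_2. Aut(Q_2) consists of the signed permutations of the 2 coordinate axes: 2! permutations times 2^2 sign flips, so |Aut| = 2^2·2! = 8.

8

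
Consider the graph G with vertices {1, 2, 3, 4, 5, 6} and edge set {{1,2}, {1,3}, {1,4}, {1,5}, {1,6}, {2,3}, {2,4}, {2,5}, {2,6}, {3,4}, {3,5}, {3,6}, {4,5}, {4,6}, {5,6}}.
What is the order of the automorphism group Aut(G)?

720

All 6 vertices are pairwise adjacent: G = K_6. Every bijection on the vertex set is an automorphism of K_6; hence Aut(K_6) ≅ S_6, order 720.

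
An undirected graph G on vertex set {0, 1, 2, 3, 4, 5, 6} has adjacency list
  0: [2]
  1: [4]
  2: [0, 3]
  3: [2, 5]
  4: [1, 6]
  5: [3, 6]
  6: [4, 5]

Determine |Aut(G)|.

The degree sequence is [1, 1, 2, 2, 2, 2, 2]; the two degree-1 vertices 0 and 1 are the ends of a path, so G = P_7. A path has exactly one nontrivial symmetry — reversal — giving Aut(G) of order 2.

2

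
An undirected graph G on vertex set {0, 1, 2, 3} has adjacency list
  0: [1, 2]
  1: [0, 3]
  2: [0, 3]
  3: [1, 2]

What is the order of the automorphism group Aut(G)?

G is 2-regular and bipartite with parts {1, 2} and {0, 3} (each part is independent and every cross-pair is an edge), so G = K_{2,2}. Aut(K_{2,2}) is the wreath product S_2 ≀ Z_2: permute within each part, then optionally swap the parts; |Aut| = 2·(2!)² = 8.

8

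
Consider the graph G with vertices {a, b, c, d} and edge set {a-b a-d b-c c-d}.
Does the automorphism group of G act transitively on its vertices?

G is 2-regular and bipartite on 2^2 = 4 vertices with girth 4; it is the hypercube graph Q_2. Aut(Q_2) consists of the signed permutations of the 2 coordinate axes: 2! permutations times 2^2 sign flips, so |Aut| = 2^2·2! = 8. Under this action every vertex can be carried to every other, so G is vertex-transitive.

Yes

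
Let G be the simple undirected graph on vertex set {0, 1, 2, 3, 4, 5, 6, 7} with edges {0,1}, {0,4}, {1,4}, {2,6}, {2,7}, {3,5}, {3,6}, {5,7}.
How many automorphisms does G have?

60

G has two connected components, {2, 3, 5, 6, 7} and {0, 1, 4}; each is 2-regular, so G = C_5 ⊔ C_3. The components are non-isomorphic (different sizes), so Aut(G) = Aut(C_3) × Aut(C_5) = D_3 × D_5 of order 6·10 = 60.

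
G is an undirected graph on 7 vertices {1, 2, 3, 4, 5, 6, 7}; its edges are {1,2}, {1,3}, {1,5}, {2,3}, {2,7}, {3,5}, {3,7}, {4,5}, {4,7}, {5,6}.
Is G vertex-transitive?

No

Vertex 4 is the only vertex of degree 2, so every automorphism fixes it; G is not vertex-transitive.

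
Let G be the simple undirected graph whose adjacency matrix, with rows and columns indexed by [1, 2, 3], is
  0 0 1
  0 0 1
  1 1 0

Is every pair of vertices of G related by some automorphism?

Vertex 3 is the only vertex of degree 2, so every automorphism fixes it; G is not vertex-transitive.

No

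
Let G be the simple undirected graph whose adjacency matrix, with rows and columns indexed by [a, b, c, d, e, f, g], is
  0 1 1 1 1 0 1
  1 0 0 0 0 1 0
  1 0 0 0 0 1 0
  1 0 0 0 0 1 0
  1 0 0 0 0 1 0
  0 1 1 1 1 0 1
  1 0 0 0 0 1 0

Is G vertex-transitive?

Automorphisms preserve degree, but G has vertices of degree 2 and vertices of degree 5; no automorphism maps one to the other, so G is not vertex-transitive.

No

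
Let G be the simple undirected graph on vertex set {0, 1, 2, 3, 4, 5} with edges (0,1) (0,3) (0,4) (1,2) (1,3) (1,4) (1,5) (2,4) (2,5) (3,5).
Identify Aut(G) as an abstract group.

the dihedral group of order 10

Vertex 1 is the unique vertex of degree 5; the remaining 5 vertices each have degree 3 and induce a cycle, so G is the wheel on 6 vertices with hub 1. With the hub fixed, the remaining symmetry is that of the rim cycle C_5, giving the dihedral group D_5.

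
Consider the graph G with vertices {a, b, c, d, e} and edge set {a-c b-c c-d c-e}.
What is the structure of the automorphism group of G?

S_4

Vertex c has degree 4 and every other vertex has degree 1, so G is the star K_{1,4} with centre c. Any automorphism fixes the centre and permutes the 4 leaves freely, so Aut(G) ≅ S_4 of order 4! = 24.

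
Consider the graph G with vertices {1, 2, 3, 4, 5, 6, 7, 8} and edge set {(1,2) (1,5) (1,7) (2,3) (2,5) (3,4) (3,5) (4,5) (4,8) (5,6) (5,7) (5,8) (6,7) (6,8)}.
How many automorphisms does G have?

14

Vertex 5 is the unique vertex of degree 7; the remaining 7 vertices each have degree 3 and induce a cycle, so G is the wheel on 8 vertices with hub 5. Every automorphism fixes the hub and acts on the rim 7-cycle, so Aut(G) ≅ Aut(C_7) = D_7 of order 14.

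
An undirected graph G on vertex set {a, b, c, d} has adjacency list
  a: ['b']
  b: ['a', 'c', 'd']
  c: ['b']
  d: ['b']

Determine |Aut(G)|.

Vertex b has degree 3 and every other vertex has degree 1, so G is the star K_{1,3} with centre b. Any automorphism fixes the centre and permutes the 3 leaves freely, so Aut(G) ≅ S_3 of order 3! = 6.

6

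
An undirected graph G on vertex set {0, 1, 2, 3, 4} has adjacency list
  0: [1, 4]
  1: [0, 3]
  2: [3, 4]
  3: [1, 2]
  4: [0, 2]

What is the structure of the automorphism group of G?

D_5

Every vertex has degree 2 and the graph is connected, so G is the 5-cycle C_5. C_5 has 5 rotations and 5 reflections, so Aut(C_5) ≅ D_5 of order 10.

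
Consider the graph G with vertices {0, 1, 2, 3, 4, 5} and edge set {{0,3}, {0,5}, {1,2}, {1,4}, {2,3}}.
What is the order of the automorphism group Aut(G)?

The degree sequence is [2, 2, 2, 2, 1, 1]; the two degree-1 vertices 4 and 5 are the ends of a path, so G = P_6. The only nontrivial automorphism of a path is the end-to-end reflection, so Aut(G) ≅ Z_2.

2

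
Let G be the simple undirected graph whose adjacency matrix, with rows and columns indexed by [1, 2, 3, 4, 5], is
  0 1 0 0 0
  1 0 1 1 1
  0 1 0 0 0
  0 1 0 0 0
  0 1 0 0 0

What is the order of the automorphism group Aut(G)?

24

Vertex 2 has degree 4 and every other vertex has degree 1, so G is the star K_{1,4} with centre 2. Any automorphism fixes the centre and permutes the 4 leaves freely, so Aut(G) ≅ S_4 of order 4! = 24.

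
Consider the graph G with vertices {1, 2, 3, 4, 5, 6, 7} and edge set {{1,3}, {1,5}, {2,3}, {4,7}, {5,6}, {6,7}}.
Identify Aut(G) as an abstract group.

The degree sequence is [2, 1, 2, 1, 2, 2, 2]; the two degree-1 vertices 2 and 4 are the ends of a path, so G = P_7. A path has exactly one nontrivial symmetry — reversal — giving Aut(G) of order 2.

the cyclic group of order 2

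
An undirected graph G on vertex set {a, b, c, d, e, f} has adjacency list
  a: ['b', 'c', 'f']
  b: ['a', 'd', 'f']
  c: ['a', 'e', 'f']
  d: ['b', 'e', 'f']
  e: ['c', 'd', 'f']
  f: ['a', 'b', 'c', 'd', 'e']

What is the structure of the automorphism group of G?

D_5

Vertex f is the unique vertex of degree 5; the remaining 5 vertices each have degree 3 and induce a cycle, so G is the wheel on 6 vertices with hub f. Every automorphism fixes the hub and acts on the rim 5-cycle, so Aut(G) ≅ Aut(C_5) = D_5 of order 10.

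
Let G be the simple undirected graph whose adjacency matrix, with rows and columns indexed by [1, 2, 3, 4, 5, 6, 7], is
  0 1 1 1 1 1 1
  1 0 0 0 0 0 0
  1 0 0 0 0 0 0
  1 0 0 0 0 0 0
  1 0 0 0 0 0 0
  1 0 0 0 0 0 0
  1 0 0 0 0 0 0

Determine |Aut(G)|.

720

Vertex 1 has degree 6 and every other vertex has degree 1, so G is the star K_{1,6} with centre 1. The 6 leaves are pairwise interchangeable while the centre is fixed, giving Aut(G) = S_6.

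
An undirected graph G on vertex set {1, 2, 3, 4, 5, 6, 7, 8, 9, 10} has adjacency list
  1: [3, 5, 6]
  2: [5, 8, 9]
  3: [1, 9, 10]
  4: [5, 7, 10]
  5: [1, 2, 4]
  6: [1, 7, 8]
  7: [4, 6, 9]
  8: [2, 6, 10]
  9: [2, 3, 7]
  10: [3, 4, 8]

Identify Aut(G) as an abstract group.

the symmetric group S_5

G is 3-regular on 10 vertices with no triangles and no 4-cycles (girth 5): this is the Petersen graph. It is a classical fact that the Petersen graph has automorphism group S_5 (order 120), arising from its description as the Kneser graph K(5,2).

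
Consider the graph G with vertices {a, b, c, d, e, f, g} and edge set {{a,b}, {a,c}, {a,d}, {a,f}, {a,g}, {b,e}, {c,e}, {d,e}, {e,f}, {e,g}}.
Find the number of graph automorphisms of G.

The vertices split by degree into {a, e} (degree 5) and {b, c, d, f, g} (degree 2); every edge runs between the two parts, so G is the complete bipartite graph K_{2,5}. The parts have unequal sizes, so no automorphism swaps them; each part is permuted independently, giving S_5 × S_2 of order 5!·2! = 240.

240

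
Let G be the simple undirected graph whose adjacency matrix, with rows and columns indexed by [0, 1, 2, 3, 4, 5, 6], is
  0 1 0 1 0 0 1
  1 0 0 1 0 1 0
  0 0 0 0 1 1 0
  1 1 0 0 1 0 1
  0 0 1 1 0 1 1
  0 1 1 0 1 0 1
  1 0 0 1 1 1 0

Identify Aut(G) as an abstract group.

{e}

The degree sequence is [3, 3, 2, 4, 4, 4, 4]. Checking the degree-preserving permutations of the vertex set shows that none except the identity preserves every edge, so Aut(G) is trivial.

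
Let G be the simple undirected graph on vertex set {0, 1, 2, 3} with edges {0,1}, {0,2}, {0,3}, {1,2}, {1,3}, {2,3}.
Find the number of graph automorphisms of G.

24

All 4 vertices are pairwise adjacent: G = K_4. Every bijection on the vertex set is an automorphism of K_4; hence Aut(K_4) ≅ S_4, order 24.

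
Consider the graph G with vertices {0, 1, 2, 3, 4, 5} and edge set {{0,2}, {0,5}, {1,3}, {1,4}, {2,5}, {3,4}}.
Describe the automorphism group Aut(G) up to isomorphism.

G has two connected components, {1, 3, 4} and {0, 2, 5}; each is 2-regular, so G = C_3 ⊔ C_3. With two isomorphic components, Aut(G) = Aut(C_3) ≀ S_2 = (D_3 × D_3) ⋊ Z_2: permute each cycle by D_3, then optionally swap the two cycles. Order 2·(2·3)² = 72.

D_3 ≀ Z_2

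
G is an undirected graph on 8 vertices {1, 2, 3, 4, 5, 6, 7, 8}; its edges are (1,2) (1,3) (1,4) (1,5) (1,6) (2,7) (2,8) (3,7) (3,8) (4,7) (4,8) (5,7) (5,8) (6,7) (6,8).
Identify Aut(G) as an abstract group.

The vertices split by degree into {1, 7, 8} (degree 5) and {2, 3, 4, 5, 6} (degree 3); every edge runs between the two parts, so G is the complete bipartite graph K_{3,5}. Automorphisms preserve the bipartition setwise (since the parts differ in size) and act as S_5 × S_3 within it; |Aut| = 720.

S_5 × S_3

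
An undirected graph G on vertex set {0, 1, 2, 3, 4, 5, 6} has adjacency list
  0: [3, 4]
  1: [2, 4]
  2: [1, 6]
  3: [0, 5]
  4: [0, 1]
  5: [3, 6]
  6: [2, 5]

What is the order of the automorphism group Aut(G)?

14

G is 2-regular and connected on 7 vertices, i.e. the cycle C_7. C_7 has 7 rotations and 7 reflections, so Aut(C_7) ≅ D_7 of order 14.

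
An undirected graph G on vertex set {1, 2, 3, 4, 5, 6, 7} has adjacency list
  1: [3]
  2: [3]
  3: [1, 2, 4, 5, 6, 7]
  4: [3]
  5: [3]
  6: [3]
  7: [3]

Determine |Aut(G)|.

720

Vertex 3 has degree 6 and every other vertex has degree 1, so G is the star K_{1,6} with centre 3. Any automorphism fixes the centre and permutes the 6 leaves freely, so Aut(G) ≅ S_6 of order 6! = 720.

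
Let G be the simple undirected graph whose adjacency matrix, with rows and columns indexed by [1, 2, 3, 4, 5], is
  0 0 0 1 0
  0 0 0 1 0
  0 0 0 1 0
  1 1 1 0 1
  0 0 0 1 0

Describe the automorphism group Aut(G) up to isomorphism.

Vertex 4 has degree 4 and every other vertex has degree 1, so G is the star K_{1,4} with centre 4. The 4 leaves are pairwise interchangeable while the centre is fixed, giving Aut(G) = S_4.

the symmetric group on 4 letters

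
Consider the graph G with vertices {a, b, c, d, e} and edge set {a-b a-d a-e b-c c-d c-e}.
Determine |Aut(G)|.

The vertices split by degree into {a, c} (degree 3) and {b, d, e} (degree 2); every edge runs between the two parts, so G is the complete bipartite graph K_{2,3}. Automorphisms preserve the bipartition setwise (since the parts differ in size) and act as S_3 × S_2 within it; |Aut| = 12.

12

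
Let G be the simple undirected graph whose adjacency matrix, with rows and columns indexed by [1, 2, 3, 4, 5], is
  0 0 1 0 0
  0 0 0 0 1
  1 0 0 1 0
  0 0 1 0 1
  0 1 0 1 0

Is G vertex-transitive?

Automorphisms preserve degree, but G has vertices of degree 1 and vertices of degree 2; no automorphism maps one to the other, so G is not vertex-transitive.

No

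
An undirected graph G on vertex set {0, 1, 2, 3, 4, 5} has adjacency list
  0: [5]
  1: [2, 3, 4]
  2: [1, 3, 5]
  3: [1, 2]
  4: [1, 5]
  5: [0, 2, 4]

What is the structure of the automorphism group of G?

The degree sequence is [1, 3, 3, 2, 2, 3]. Checking the degree-preserving permutations of the vertex set shows that none except the identity preserves every edge, so Aut(G) is trivial.

the trivial group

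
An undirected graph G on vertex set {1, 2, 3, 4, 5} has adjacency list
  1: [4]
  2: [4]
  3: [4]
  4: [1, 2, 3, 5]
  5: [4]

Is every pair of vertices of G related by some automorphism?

No

Vertex 4 is the only vertex of degree 4, so every automorphism fixes it; G is not vertex-transitive.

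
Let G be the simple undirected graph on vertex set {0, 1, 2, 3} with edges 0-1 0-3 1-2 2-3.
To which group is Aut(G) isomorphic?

D_4

G is 2-regular and bipartite on 2^2 = 4 vertices with girth 4; it is the hypercube graph Q_2. Aut(Q_2) consists of the signed permutations of the 2 coordinate axes: 2! permutations times 2^2 sign flips, so |Aut| = 2^2·2! = 8.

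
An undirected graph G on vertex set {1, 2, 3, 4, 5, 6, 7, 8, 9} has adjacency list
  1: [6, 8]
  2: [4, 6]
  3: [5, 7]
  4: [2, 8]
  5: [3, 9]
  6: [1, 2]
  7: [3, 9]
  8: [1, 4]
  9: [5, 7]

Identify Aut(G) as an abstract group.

D_4 × D_5

G has two connected components, {1, 2, 4, 6, 8} and {3, 5, 7, 9}; each is 2-regular, so G = C_5 ⊔ C_4. The components are non-isomorphic (different sizes), so Aut(G) = Aut(C_4) × Aut(C_5) = D_4 × D_5 of order 8·10 = 80.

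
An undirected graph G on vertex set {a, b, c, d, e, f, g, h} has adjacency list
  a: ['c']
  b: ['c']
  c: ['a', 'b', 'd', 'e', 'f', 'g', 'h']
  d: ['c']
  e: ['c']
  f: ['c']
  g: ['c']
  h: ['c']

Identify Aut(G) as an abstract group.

Vertex c has degree 7 and every other vertex has degree 1, so G is the star K_{1,7} with centre c. The 7 leaves are pairwise interchangeable while the centre is fixed, giving Aut(G) = S_7.

S_7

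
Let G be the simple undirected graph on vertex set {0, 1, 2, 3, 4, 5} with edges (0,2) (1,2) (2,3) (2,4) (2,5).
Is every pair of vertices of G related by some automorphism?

No

Vertex 2 is the only vertex of degree 5, so every automorphism fixes it; G is not vertex-transitive.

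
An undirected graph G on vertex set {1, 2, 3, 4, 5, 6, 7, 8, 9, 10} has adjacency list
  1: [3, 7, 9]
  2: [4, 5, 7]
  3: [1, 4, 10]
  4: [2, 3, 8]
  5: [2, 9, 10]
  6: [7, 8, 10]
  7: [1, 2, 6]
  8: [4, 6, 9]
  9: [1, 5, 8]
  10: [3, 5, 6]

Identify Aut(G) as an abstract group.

G is 3-regular on 10 vertices with no triangles and no 4-cycles (girth 5): this is the Petersen graph. Viewing the Petersen graph as the Kneser graph K(5,2) — vertices are 2-subsets of {1,…,5}, edges join disjoint pairs — its automorphisms are exactly the permutations of the 5-element set, so Aut ≅ S_5 of order 120.

S_5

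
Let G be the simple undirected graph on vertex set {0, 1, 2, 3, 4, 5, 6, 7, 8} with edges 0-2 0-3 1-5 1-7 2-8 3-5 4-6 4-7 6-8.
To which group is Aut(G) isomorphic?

the dihedral group of order 18

G is 2-regular and connected on 9 vertices, i.e. the cycle C_9. C_9 has 9 rotations and 9 reflections, so Aut(C_9) ≅ D_9 of order 18.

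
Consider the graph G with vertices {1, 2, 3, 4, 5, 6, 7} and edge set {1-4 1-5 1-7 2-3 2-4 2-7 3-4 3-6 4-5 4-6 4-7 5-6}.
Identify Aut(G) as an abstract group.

Vertex 4 is the unique vertex of degree 6; the remaining 6 vertices each have degree 3 and induce a cycle, so G is the wheel on 7 vertices with hub 4. Every automorphism fixes the hub and acts on the rim 6-cycle, so Aut(G) ≅ Aut(C_6) = D_6 of order 12.

the dihedral group of order 12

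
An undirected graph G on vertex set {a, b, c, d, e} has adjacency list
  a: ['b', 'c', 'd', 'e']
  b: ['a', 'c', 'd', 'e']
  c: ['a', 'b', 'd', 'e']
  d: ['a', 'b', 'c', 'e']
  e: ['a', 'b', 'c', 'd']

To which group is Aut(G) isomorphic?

All 5 vertices are pairwise adjacent: G = K_5. Any permutation of the 5 vertices preserves K_5, so Aut(K_5) = S_5 of order 5! = 120.

S_5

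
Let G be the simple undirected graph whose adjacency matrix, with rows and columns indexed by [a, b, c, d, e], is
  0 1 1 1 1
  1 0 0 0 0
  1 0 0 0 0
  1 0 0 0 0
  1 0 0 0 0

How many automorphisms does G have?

Vertex a has degree 4 and every other vertex has degree 1, so G is the star K_{1,4} with centre a. Any automorphism fixes the centre and permutes the 4 leaves freely, so Aut(G) ≅ S_4 of order 4! = 24.

24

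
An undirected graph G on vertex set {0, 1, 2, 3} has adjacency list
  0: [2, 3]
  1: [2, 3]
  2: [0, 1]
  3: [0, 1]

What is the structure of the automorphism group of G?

G is 2-regular and bipartite on 2^2 = 4 vertices with girth 4; it is the hypercube graph Q_2. Aut(Q_2) consists of the signed permutations of the 2 coordinate axes: 2! permutations times 2^2 sign flips, so |Aut| = 2^2·2! = 8.

the hyperoctahedral group B_2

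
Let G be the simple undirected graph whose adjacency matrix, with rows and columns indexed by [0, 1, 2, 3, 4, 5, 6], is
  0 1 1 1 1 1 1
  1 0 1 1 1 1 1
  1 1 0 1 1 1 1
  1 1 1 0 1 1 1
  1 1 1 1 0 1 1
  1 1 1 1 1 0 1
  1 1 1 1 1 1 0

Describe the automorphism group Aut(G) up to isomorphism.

the symmetric group on 7 letters

All 7 vertices are pairwise adjacent: G = K_7. Every bijection on the vertex set is an automorphism of K_7; hence Aut(K_7) ≅ S_7, order 5040.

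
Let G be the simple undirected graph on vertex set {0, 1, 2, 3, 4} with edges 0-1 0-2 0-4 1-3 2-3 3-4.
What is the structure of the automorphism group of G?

The vertices split by degree into {0, 3} (degree 3) and {1, 2, 4} (degree 2); every edge runs between the two parts, so G is the complete bipartite graph K_{2,3}. Automorphisms preserve the bipartition setwise (since the parts differ in size) and act as S_3 × S_2 within it; |Aut| = 12.

S_3 × S_2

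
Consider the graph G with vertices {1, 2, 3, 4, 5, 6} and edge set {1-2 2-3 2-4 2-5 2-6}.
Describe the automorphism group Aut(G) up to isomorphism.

S_5

Vertex 2 has degree 5 and every other vertex has degree 1, so G is the star K_{1,5} with centre 2. Any automorphism fixes the centre and permutes the 5 leaves freely, so Aut(G) ≅ S_5 of order 5! = 120.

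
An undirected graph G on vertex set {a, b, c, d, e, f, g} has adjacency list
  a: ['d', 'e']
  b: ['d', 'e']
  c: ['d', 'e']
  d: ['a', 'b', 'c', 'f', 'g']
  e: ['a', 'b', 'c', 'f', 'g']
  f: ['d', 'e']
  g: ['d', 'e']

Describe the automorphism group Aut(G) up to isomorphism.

The vertices split by degree into {d, e} (degree 5) and {a, b, c, f, g} (degree 2); every edge runs between the two parts, so G is the complete bipartite graph K_{2,5}. The parts have unequal sizes, so no automorphism swaps them; each part is permuted independently, giving S_2 × S_5 of order 2!·5! = 240.

S_2 × S_5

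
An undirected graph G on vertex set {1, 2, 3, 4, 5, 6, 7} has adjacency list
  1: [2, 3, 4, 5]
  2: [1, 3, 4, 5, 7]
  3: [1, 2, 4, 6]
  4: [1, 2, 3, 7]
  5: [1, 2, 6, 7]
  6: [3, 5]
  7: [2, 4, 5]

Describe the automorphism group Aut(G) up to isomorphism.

Degrees alone do not determine every vertex (e.g. 1 and 3 both have degree 4), but their neighbour-degree multisets differ: N(1) has degrees [4, 4, 4, 5] while N(3) has degrees [2, 4, 4, 5]. Repeating this refinement separates all vertices, so the only automorphism is the identity.

1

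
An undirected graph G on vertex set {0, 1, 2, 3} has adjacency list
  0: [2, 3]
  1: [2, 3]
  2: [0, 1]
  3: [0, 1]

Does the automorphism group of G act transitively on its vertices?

Yes

G is 2-regular and bipartite on 2^2 = 4 vertices with girth 4; it is the hypercube graph Q_2. Aut(Q_2) consists of the signed permutations of the 2 coordinate axes: 2! permutations times 2^2 sign flips, so |Aut| = 2^2·2! = 8. This group acts transitively on the 4 vertices.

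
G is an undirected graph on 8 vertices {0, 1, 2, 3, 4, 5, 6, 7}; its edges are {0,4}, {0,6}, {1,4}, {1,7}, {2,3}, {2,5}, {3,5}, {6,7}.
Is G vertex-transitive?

G has two connected components, {0, 1, 4, 6, 7} and {2, 3, 5}; each is 2-regular, so G = C_5 ⊔ C_3. The orbit of 0 under Aut(G) is {0, 1, 4, 6, 7}, which does not contain 2, so G is not vertex-transitive.

No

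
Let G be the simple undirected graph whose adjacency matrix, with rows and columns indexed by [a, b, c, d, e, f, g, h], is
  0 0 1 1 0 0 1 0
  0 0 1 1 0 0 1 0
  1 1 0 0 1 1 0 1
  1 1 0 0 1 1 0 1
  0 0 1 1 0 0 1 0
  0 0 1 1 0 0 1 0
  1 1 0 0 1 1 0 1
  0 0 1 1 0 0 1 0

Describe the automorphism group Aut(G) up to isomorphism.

S_3 × S_5

The vertices split by degree into {c, d, g} (degree 5) and {a, b, e, f, h} (degree 3); every edge runs between the two parts, so G is the complete bipartite graph K_{3,5}. Automorphisms preserve the bipartition setwise (since the parts differ in size) and act as S_3 × S_5 within it; |Aut| = 720.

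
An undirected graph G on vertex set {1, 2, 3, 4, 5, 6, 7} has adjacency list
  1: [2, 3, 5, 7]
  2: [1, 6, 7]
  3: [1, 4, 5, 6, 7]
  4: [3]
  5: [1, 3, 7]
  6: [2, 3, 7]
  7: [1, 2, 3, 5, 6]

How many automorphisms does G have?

1

Degrees alone do not determine every vertex (e.g. 2 and 5 both have degree 3), but their neighbour-degree multisets differ: N(2) has degrees [3, 4, 5] while N(5) has degrees [4, 5, 5]. Repeating this refinement separates all vertices, so the only automorphism is the identity.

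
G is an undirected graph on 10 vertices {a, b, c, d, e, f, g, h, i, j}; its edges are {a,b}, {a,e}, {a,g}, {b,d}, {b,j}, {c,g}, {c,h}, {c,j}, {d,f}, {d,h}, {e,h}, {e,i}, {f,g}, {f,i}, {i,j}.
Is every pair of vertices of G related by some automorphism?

Yes

G is 3-regular on 10 vertices with no triangles and no 4-cycles (girth 5): this is the Petersen graph. It is a classical fact that the Petersen graph has automorphism group S_5 (order 120), arising from its description as the Kneser graph K(5,2). Under this action every vertex can be carried to every other, so G is vertex-transitive.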